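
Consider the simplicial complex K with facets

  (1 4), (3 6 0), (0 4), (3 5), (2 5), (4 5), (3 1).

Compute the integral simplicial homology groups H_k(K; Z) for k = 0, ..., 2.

H_0 ≅ Z,  H_1 ≅ Z^2,  H_2 = 0.

Order the vertices as 0 < 1 < 2 < 3 < 4 < 5 < 6. Listing each simplex with vertices in this order, K has dimension 2 with simplices:

  0-simplices (7): [0], [1], [2], [3], [4], [5], [6]
  1-simplices (9): [0,3], [0,4], [0,6], [1,3], [1,4], [2,5], [3,5], [3,6], [4,5]
  2-simplices (1): [0,3,6]

Hence C_0 ≅ Z^7, C_1 ≅ Z^9, C_2 ≅ Z^1.

Boundary ∂_1: C_1 → C_0 maps an edge to its endpoints' difference, ∂[p,q] = q − p.
The resulting 7×9 matrix has rank 6, and its Smith normal form has invariant factors (1,1,1,1,1,1).

The boundary map ∂_2: C_2 → C_1 sends each 2-simplex [p,q,r] to [q,r] − [p,r] + [p,q]. For instance
  ∂[0,3,6] = [3,6] − [0,6] + [0,3].
As a 9×1 matrix over Z this has rank 1, with invariant factors (1).

Now H_k = ker ∂_k / im ∂_{k+1}, so:

  H_0: rank C_0 − rank ∂_1 = 7 − 6 = 1, and the invariant factors of ∂_1 are all 1, so H_0 = Z.
  H_1: rank ker ∂_1 − rank ∂_2 = (9 − 6) − 1 = 2, and the invariant factors of ∂_2 are all 1, so H_1 = Z^2.
  H_2: rank ker ∂_2 − rank ∂_3 = (1 − 1) − 0 = 0, and there is no ∂_3, so H_2 = 0.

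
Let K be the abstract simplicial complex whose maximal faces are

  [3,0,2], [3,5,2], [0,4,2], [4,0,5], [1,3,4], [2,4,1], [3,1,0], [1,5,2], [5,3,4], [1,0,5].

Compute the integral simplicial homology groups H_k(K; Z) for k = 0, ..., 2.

We work with the vertex ordering 0 < 1 < 2 < 3 < 4 < 5. The simplices of K, each written with vertices in increasing order, are:

  0-simplices (6): [0], [1], [2], [3], [4], [5]
  1-simplices (15): [0,1], [0,2], [0,3], [0,4], [0,5], [1,2], [1,3], [1,4], [1,5], [2,3], [2,4], [2,5], [3,4], [3,5], [4,5]
  2-simplices (10): [0,1,3], [0,1,5], [0,2,3], [0,2,4], [0,4,5], [1,2,4], [1,2,5], [1,3,4], [2,3,5], [3,4,5]

Hence C_0 ≅ Z^6, C_1 ≅ Z^15, C_2 ≅ Z^10.

Boundary ∂_1: C_1 → C_0 is given by ∂[p,q] = [q] − [p]. For instance
  ∂[0,3] = [3] − [0].
As a 6×15 matrix over Z this has rank 5, with invariant factors (1,1,1,1,1).

Boundary ∂_2: C_2 → C_1 maps a triangle to the signed sum of its edges. For instance
  ∂[1,3,4] = [3,4] − [1,4] + [1,3],
  ∂[3,4,5] = [4,5] − [3,5] + [3,4].
The 15×10 boundary matrix has rank 10 and Smith normal form diag(1,1,1,1,1,1,1,1,1,2).

Now H_k = ker ∂_k / im ∂_{k+1}, so:

  H_0: rank C_0 − rank ∂_1 = 6 − 5 = 1, and the invariant factors of ∂_1 are all 1, so H_0 ≅ Z.
  H_1: rank ker ∂_1 − rank ∂_2 = (15 − 5) − 10 = 0, and ∂_2 has invariant factor 2 > 1, so H_1 ≅ Z/2Z.
  H_2: rank ker ∂_2 − rank ∂_3 = (10 − 10) − 0 = 0, and there is no ∂_3, so H_2 ≅ 0.

As a check, the Euler characteristic is 6 − 15 + 10 = 1, which agrees with 1 − 0 + 0 = 1.

H_0 = Z,  H_1 = Z/2Z,  H_2 = 0.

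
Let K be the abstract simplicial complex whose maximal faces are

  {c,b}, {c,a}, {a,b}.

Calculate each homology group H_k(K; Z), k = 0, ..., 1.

Fix the vertex order a < b < c and write every simplex with vertices in increasing order. Then dim K = 1 and the simplices of K are:

  0-simplices (3): a, b, c
  1-simplices (3): ab, ac, bc

giving chain groups C_0 ≅ Z^3, C_1 ≅ Z^3.

Boundary ∂_1: C_1 → C_0 maps an edge to its endpoints' difference, ∂[p,q] = q − p.
As a 3×3 matrix over Z this has rank 2, with invariant factors (1,1).

Now H_k = ker ∂_k / im ∂_{k+1}, so:

  H_0: rank C_0 − rank ∂_1 = 3 − 2 = 1, and the invariant factors of ∂_1 are all 1, so H_0 = Z.
  H_1: rank ker ∂_1 − rank ∂_2 = (3 − 2) − 0 = 1, and there is no ∂_2, so H_1 = Z.

H_0 = Z,  H_1 = Z.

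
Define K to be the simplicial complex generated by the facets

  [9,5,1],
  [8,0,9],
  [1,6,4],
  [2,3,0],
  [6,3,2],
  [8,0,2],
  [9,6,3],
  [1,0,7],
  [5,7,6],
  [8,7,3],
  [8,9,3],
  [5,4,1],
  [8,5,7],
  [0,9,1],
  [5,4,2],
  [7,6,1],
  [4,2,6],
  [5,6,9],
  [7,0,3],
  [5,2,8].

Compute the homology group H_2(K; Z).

Fix the vertex order 0 < 1 < 2 < 3 < 4 < 5 < 6 < 7 < 8 < 9 and write every simplex with vertices in increasing order. Then dim K = 2 and the simplices of K are:

  0-simplices (10): [0], [1], [2], [3], [4], [5], [6], [7], [8], [9]
  1-simplices (30): (30 of them)
  2-simplices (20): (20 of them)

so the chain groups are C_0 ≅ Z^10, C_1 ≅ Z^30, C_2 ≅ Z^20.

∂_1: C_1 → C_0 is given by ∂[p,q] = [q] − [p]. For instance
  ∂[3,6] = [6] − [3].
The resulting 10×30 matrix has rank 9, and its Smith normal form has invariant factors (1,1,1,1,1,1,1,1,1).

The boundary map ∂_2: C_2 → C_1 acts by ∂[p,q,r] = [q,r] − [p,r] + [p,q]. For instance
  ∂[1,4,6] = [4,6] − [1,6] + [1,4],
  ∂[5,6,9] = [6,9] − [5,9] + [5,6].
The resulting 30×20 matrix has rank 20, and its Smith normal form has invariant factors (1,1,1,1,1,1,1,1,1,1,1,1,1,1,1,1,1,1,1,2).

Reading off H_k = ker ∂_k / im ∂_{k+1}:

  H_2: rank ker ∂_2 − rank ∂_3 = (20 − 20) − 0 = 0, and there is no ∂_3, so H_2 = 0.

(K is a triangulation of the Klein bottle.)

H_2 ≅ 0.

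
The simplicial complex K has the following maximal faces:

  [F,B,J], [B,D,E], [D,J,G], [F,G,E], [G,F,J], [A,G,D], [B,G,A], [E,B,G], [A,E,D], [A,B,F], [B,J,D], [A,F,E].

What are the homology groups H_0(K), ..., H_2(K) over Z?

H_0 ≅ Z,  H_1 ≅ Z/2,  H_2 = 0.

Fix the vertex order A < B < D < E < F < G < J and write every simplex with vertices in increasing order. Then dim K = 2 and the simplices of K are:

  0-simplices (7): A, B, D, E, F, G, J
  1-simplices (18): AB, AD, AE, AF, AG, BD, BE, BF, BG, BJ, DE, DG, DJ, EF, EG, FG, FJ, GJ
  2-simplices (12): ABF, ABG, ADE, ADG, AEF, BDE, BDJ, BEG, BFJ, DGJ, EFG, FGJ

Hence C_0 ≅ Z^7, C_1 ≅ Z^18, C_2 ≅ Z^12.

The boundary map ∂_1: C_1 → C_0 sends each edge [p,q] (with p < q) to q − p. For instance
  ∂EG = G − E.
This gives a 7×18 integer matrix of rank 6; reducing to Smith normal form yields diagonal entries (1,1,1,1,1,1).

Boundary ∂_2: C_2 → C_1 acts by ∂[p,q,r] = [q,r] − [p,r] + [p,q]. For instance
  ∂FGJ = GJ − FJ + FG,
  ∂ADG = DG − AG + AD.
This gives a 18×12 integer matrix of rank 12; reducing to Smith normal form yields diagonal entries (1,1,1,1,1,1,1,1,1,1,1,2).

Computing H_k = (kernel of ∂_k) / (image of ∂_{k+1}):

  H_0: rank C_0 − rank ∂_1 = 7 − 6 = 1, and the invariant factors of ∂_1 are all 1, so H_0 = Z.
  H_1: rank ker ∂_1 − rank ∂_2 = (18 − 6) − 12 = 0, and ∂_2 has invariant factor 2 > 1, so H_1 = Z/2.
  H_2: rank ker ∂_2 − rank ∂_3 = (12 − 12) − 0 = 0, and there is no ∂_3, so H_2 = 0.

As a check, the Euler characteristic is 7 − 18 + 12 = 1, which agrees with 1 − 0 + 0 = 1.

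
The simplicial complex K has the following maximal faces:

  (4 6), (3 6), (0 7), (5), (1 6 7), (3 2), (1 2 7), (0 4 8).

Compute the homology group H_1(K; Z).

K has 9 vertices, 12 edges, 3 triangles.
rank ∂_1 = 7, rank ∂_2 = 3 ⇒ b_1 = 12 − 7 − 3 = 2; all invariant factors of ∂_2 are 1 so no torsion. So H_1 ≅ Z^2.

H_1 ≅ Z^2.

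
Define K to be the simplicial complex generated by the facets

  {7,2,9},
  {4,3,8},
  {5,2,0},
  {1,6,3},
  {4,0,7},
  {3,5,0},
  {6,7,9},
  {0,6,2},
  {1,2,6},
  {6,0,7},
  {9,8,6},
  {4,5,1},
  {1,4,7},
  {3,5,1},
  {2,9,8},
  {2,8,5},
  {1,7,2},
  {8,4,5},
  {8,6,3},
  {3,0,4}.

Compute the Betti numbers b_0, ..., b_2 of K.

Order the vertices as 0 < 1 < 2 < 3 < 4 < 5 < 6 < 7 < 8 < 9. Listing each simplex with vertices in this order, K has dimension 2 with simplices:

  0-simplices (10): [0], [1], [2], [3], [4], [5], [6], [7], [8], [9]
  1-simplices (30): (30 of them)
  2-simplices (20): (20 of them)

Hence C_0 ≅ Z^10, C_1 ≅ Z^30, C_2 ≅ Z^20.

The boundary map ∂_1: C_1 → C_0 sends each edge [p,q] (with p < q) to q − p. For instance
  ∂[6,8] = [8] − [6].
This gives a 10×30 integer matrix of rank 9; reducing to Smith normal form yields diagonal entries (1,1,1,1,1,1,1,1,1).

The boundary map ∂_2: C_2 → C_1 maps a triangle to the signed sum of its edges. For instance
  ∂[3,6,8] = [6,8] − [3,8] + [3,6],
  ∂[1,2,6] = [2,6] − [1,6] + [1,2].
The resulting 30×20 matrix has rank 20, and its Smith normal form has invariant factors (1,1,1,1,1,1,1,1,1,1,1,1,1,1,1,1,1,1,1,2).

Reading off H_k = ker ∂_k / im ∂_{k+1}:

  H_0: rank C_0 − rank ∂_1 = 10 − 9 = 1, and the invariant factors of ∂_1 are all 1, so H_0 = Z.
  H_1: rank ker ∂_1 − rank ∂_2 = (30 − 9) − 20 = 1, and ∂_2 has invariant factor 2 > 1, so H_1 = Z ⊕ Z/2Z.
  H_2: rank ker ∂_2 − rank ∂_3 = (20 − 20) − 0 = 0, and there is no ∂_3, so H_2 = 0.

As a check, the Euler characteristic is 10 − 30 + 20 = 0, which agrees with 1 − 1 + 0 = 0.
(K is a triangulation of the Klein bottle.)

Hence the Betti numbers are b_0 = 1, b_1 = 1, b_2 = 0.

b_0 = 1, b_1 = 1, b_2 = 0.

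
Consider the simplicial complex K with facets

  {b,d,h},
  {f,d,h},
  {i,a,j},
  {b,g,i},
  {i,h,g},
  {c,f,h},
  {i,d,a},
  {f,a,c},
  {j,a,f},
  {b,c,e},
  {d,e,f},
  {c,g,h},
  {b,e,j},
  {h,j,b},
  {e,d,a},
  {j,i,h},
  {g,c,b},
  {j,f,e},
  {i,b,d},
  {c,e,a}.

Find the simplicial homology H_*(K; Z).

H_0 = Z,  H_1 = Z × Z/2,  H_2 = 0.

Order the vertices as a < b < c < d < e < f < g < h < i < j. Listing each simplex with vertices in this order, K has dimension 2 with simplices:

  0-simplices (10): a, b, c, d, e, f, g, h, i, j
  1-simplices (30): ac, ad, ae, af, ai, aj, bc, bd, be, bg, bh, bi, bj, ce, cf, cg, ch, de, df, dh, di, ef, ej, fh, fj, gh, gi, hi, hj, ij
  2-simplices (20): ace, acf, ade, adi, afj, aij, bce, bcg, bdh, bdi, bej, bgi, bhj, cfh, cgh, def, dfh, efj, ghi, hij

Hence C_0 ≅ Z^10, C_1 ≅ Z^30, C_2 ≅ Z^20.

Boundary ∂_1: C_1 → C_0 is given by ∂[p,q] = [q] − [p].
The resulting 10×30 matrix has rank 9, and its Smith normal form has invariant factors (1,1,1,1,1,1,1,1,1).

Boundary ∂_2: C_2 → C_1 acts by ∂[p,q,r] = [q,r] − [p,r] + [p,q]. For instance
  ∂cfh = fh − ch + cf,
  ∂def = ef − df + de.
As a 30×20 matrix over Z this has rank 20, with invariant factors (1,1,1,1,1,1,1,1,1,1,1,1,1,1,1,1,1,1,1,2).

Computing H_k = (kernel of ∂_k) / (image of ∂_{k+1}):

  H_0: rank C_0 − rank ∂_1 = 10 − 9 = 1, and the invariant factors of ∂_1 are all 1, so H_0 = Z.
  H_1: rank ker ∂_1 − rank ∂_2 = (30 − 9) − 20 = 1, and ∂_2 has invariant factor 2 > 1, so H_1 = Z × Z/2.
  H_2: rank ker ∂_2 − rank ∂_3 = (20 − 20) − 0 = 0, and there is no ∂_3, so H_2 = 0.

(K is a triangulation of the Klein bottle.)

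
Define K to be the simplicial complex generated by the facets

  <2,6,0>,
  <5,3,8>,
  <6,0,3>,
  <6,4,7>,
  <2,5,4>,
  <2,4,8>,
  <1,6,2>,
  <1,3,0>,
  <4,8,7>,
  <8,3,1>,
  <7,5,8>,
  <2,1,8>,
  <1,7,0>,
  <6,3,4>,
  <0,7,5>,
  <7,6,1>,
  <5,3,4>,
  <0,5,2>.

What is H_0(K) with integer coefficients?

H_0 = Z.

Order the vertices as 0 < 1 < 2 < 3 < 4 < 5 < 6 < 7 < 8. Listing each simplex with vertices in this order, K has dimension 2 with simplices:

  0-simplices (9): [0], [1], [2], [3], [4], [5], [6], [7], [8]
  1-simplices (27): (27 of them)
  2-simplices (18): [0,1,3], [0,1,7], [0,2,5], [0,2,6], [0,3,6], [0,5,7], [1,2,6], [1,2,8], [1,3,8], [1,6,7], [2,4,5], [2,4,8], [3,4,5], [3,4,6], [3,5,8], [4,6,7], [4,7,8], [5,7,8]

so the chain groups are C_0 ≅ Z^9, C_1 ≅ Z^27, C_2 ≅ Z^18.

The boundary map ∂_1: C_1 → C_0 is given by ∂[p,q] = [q] − [p].
As a 9×27 matrix over Z this has rank 8, with invariant factors (1,1,1,1,1,1,1,1).

∂_2: C_2 → C_1 acts by ∂[p,q,r] = [q,r] − [p,r] + [p,q]. For instance
  ∂[0,3,6] = [3,6] − [0,6] + [0,3],
  ∂[1,2,6] = [2,6] − [1,6] + [1,2].
The 27×18 boundary matrix has rank 18 and Smith normal form diag(1,1,1,1,1,1,1,1,1,1,1,1,1,1,1,1,1,2).

Now H_k = ker ∂_k / im ∂_{k+1}, so:

  H_0: rank C_0 − rank ∂_1 = 9 − 8 = 1, and the invariant factors of ∂_1 are all 1, so H_0 = Z.

(K is a triangulation of the Klein bottle.)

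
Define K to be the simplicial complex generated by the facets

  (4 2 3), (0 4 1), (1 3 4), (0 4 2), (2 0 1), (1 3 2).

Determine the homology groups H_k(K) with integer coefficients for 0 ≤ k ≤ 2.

H_0 ≅ Z,  H_1 = 0,  H_2 ≅ Z.

K has 5 vertices, 9 edges, 6 triangles.
rank ∂_0 = 0, rank ∂_1 = 4 ⇒ b_0 = 5 − 0 − 4 = 1; all invariant factors of ∂_1 are 1 so no torsion. So H_0 = Z.
rank ∂_1 = 4, rank ∂_2 = 5 ⇒ b_1 = 9 − 4 − 5 = 0; all invariant factors of ∂_2 are 1 so no torsion. So H_1 = 0.
rank ∂_2 = 5, rank ∂_3 = 0 ⇒ b_2 = 6 − 5 − 0 = 1. So H_2 = Z.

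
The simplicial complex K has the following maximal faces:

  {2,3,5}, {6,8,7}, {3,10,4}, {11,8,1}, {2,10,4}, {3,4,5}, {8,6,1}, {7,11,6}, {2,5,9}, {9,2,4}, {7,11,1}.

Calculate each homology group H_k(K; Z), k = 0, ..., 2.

H_0 = Z^2,  H_1 = Z^2,  H_2 = 0.

Order the vertices as 1 < 2 < 3 < 4 < 5 < 6 < 7 < 8 < 9 < 10 < 11. Listing each simplex with vertices in this order, K has dimension 2 with simplices:

  0-simplices (11): [1], [2], [3], [4], [5], [6], [7], [8], [9], [10], [11]
  1-simplices (22): [1,6], [1,7], [1,8], [1,11], [2,3], [2,4], [2,5], [2,9], [2,10], [3,4], [3,5], [3,10], [4,5], [4,9], [4,10], [5,9], [6,7], [6,8], [6,11], [7,8], [7,11], [8,11]
  2-simplices (11): [1,6,8], [1,7,11], [1,8,11], [2,3,5], [2,4,9], [2,4,10], [2,5,9], [3,4,5], [3,4,10], [6,7,8], [6,7,11]

Hence C_0 ≅ Z^11, C_1 ≅ Z^22, C_2 ≅ Z^11.

∂_1: C_1 → C_0 is given by ∂[p,q] = [q] − [p]. For instance
  ∂[2,4] = [4] − [2].
The 11×22 boundary matrix has rank 9 and Smith normal form diag(1,1,1,1,1,1,1,1,1).

The boundary map ∂_2: C_2 → C_1 sends each 2-simplex [p,q,r] to [q,r] − [p,r] + [p,q]. For instance
  ∂[2,4,10] = [4,10] − [2,10] + [2,4],
  ∂[1,7,11] = [7,11] − [1,11] + [1,7].
This gives a 22×11 integer matrix of rank 11; reducing to Smith normal form yields diagonal entries (1,1,1,1,1,1,1,1,1,1,1).

Computing H_k = (kernel of ∂_k) / (image of ∂_{k+1}):

  H_0: rank C_0 − rank ∂_1 = 11 − 9 = 2, and the invariant factors of ∂_1 are all 1, so H_0 ≅ Z^2.
  H_1: rank ker ∂_1 − rank ∂_2 = (22 − 9) − 11 = 2, and the invariant factors of ∂_2 are all 1, so H_1 ≅ Z^2.
  H_2: rank ker ∂_2 − rank ∂_3 = (11 − 11) − 0 = 0, and there is no ∂_3, so H_2 ≅ 0.

As a check, the Euler characteristic is 11 − 22 + 11 = 0, which agrees with 2 − 2 + 0 = 0.
(K is a triangulation of the disjoint union of the cylinder S^1 x I and the Möbius band.)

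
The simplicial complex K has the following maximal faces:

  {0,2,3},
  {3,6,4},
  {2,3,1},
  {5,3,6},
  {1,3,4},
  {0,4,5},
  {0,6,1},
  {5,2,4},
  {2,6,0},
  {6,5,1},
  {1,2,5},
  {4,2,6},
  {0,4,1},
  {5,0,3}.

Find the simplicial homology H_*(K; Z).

H_0 ≅ Z,  H_1 ≅ Z^2,  H_2 ≅ Z.

Take the total order 0 < 1 < 2 < 3 < 4 < 5 < 6 on the vertex set. Then K (dimension 2) consists of the simplices:

  0-simplices (7): [0], [1], [2], [3], [4], [5], [6]
  1-simplices (21): [0,1], [0,2], [0,3], [0,4], [0,5], [0,6], [1,2], [1,3], [1,4], [1,5], [1,6], [2,3], [2,4], [2,5], [2,6], [3,4], [3,5], [3,6], [4,5], [4,6], [5,6]
  2-simplices (14): [0,1,4], [0,1,6], [0,2,3], [0,2,6], [0,3,5], [0,4,5], [1,2,3], [1,2,5], [1,3,4], [1,5,6], [2,4,5], [2,4,6], [3,4,6], [3,5,6]

Hence C_0 ≅ Z^7, C_1 ≅ Z^21, C_2 ≅ Z^14.

∂_1: C_1 → C_0 sends each edge [p,q] (with p < q) to q − p. For instance
  ∂[2,3] = [3] − [2].
The 7×21 boundary matrix has rank 6 and Smith normal form diag(1,1,1,1,1,1).

The boundary map ∂_2: C_2 → C_1 sends each 2-simplex [p,q,r] to [q,r] − [p,r] + [p,q]. For instance
  ∂[1,2,5] = [2,5] − [1,5] + [1,2],
  ∂[2,4,5] = [4,5] − [2,5] + [2,4].
This gives a 21×14 integer matrix of rank 13; reducing to Smith normal form yields diagonal entries (1,1,1,1,1,1,1,1,1,1,1,1,1).

Now H_k = ker ∂_k / im ∂_{k+1}, so:

  H_0: rank C_0 − rank ∂_1 = 7 − 6 = 1, and the invariant factors of ∂_1 are all 1, so H_0 = Z.
  H_1: rank ker ∂_1 − rank ∂_2 = (21 − 6) − 13 = 2, and the invariant factors of ∂_2 are all 1, so H_1 = Z^2.
  H_2: rank ker ∂_2 − rank ∂_3 = (14 − 13) − 0 = 1, and there is no ∂_3, so H_2 = Z.

(K is a triangulation of the torus T^2.)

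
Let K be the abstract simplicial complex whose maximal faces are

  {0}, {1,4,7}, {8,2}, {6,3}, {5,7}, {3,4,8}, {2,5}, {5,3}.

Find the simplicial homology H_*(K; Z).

H_0 = Z^2,  H_1 = Z^2,  H_2 = 0.

K has 9 vertices, 11 edges, 2 triangles.
rank ∂_0 = 0, rank ∂_1 = 7 ⇒ b_0 = 9 − 0 − 7 = 2; all invariant factors of ∂_1 are 1 so no torsion. So H_0 = Z^2.
rank ∂_1 = 7, rank ∂_2 = 2 ⇒ b_1 = 11 − 7 − 2 = 2; all invariant factors of ∂_2 are 1 so no torsion. So H_1 = Z^2.
rank ∂_2 = 2, rank ∂_3 = 0 ⇒ b_2 = 2 − 2 − 0 = 0. So H_2 = 0.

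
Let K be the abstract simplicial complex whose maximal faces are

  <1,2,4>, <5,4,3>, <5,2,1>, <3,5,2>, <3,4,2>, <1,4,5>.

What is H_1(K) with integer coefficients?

Fix the vertex order 1 < 2 < 3 < 4 < 5 and write every simplex with vertices in increasing order. Then dim K = 2 and the simplices of K are:

  0-simplices (5): [1], [2], [3], [4], [5]
  1-simplices (9): [1,2], [1,4], [1,5], [2,3], [2,4], [2,5], [3,4], [3,5], [4,5]
  2-simplices (6): [1,2,4], [1,2,5], [1,4,5], [2,3,4], [2,3,5], [3,4,5]

giving chain groups C_0 ≅ Z^5, C_1 ≅ Z^9, C_2 ≅ Z^6.

∂_1: C_1 → C_0 maps an edge to its endpoints' difference, ∂[p,q] = q − p.
The resulting 5×9 matrix has rank 4, and its Smith normal form has invariant factors (1,1,1,1).

∂_2: C_2 → C_1 acts by ∂[p,q,r] = [q,r] − [p,r] + [p,q]. For instance
  ∂[1,2,5] = [2,5] − [1,5] + [1,2],
  ∂[3,4,5] = [4,5] − [3,5] + [3,4].
The 9×6 boundary matrix has rank 5 and Smith normal form diag(1,1,1,1,1).

Now H_k = ker ∂_k / im ∂_{k+1}, so:

  H_1: rank ker ∂_1 − rank ∂_2 = (9 − 4) − 5 = 0, and the invariant factors of ∂_2 are all 1, so H_1 = 0.

H_1 ≅ 0.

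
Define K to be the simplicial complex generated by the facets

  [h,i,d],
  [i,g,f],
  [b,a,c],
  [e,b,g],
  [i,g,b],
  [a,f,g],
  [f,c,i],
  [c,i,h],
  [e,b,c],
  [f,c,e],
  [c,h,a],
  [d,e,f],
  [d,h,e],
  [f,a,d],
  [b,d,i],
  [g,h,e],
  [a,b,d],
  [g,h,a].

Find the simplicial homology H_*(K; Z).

Take the total order a < b < c < d < e < f < g < h < i on the vertex set. Then K (dimension 2) consists of the simplices:

  0-simplices (9): a, b, c, d, e, f, g, h, i
  1-simplices (27): ab, ac, ad, af, ag, ah, bc, bd, be, bg, bi, ce, cf, ch, ci, de, df, dh, di, ef, eg, eh, fg, fi, gh, gi, hi
  2-simplices (18): abc, abd, ach, adf, afg, agh, bce, bdi, beg, bgi, cef, cfi, chi, def, deh, dhi, egh, fgi

giving chain groups C_0 ≅ Z^9, C_1 ≅ Z^27, C_2 ≅ Z^18.

∂_1: C_1 → C_0 sends each edge [p,q] (with p < q) to q − p.
The 9×27 boundary matrix has rank 8 and Smith normal form diag(1,1,1,1,1,1,1,1).

The boundary map ∂_2: C_2 → C_1 acts by ∂[p,q,r] = [q,r] − [p,r] + [p,q]. For instance
  ∂fgi = gi − fi + fg,
  ∂ach = ch − ah + ac.
The 27×18 boundary matrix has rank 17 and Smith normal form diag(1,1,1,1,1,1,1,1,1,1,1,1,1,1,1,1,1).

Reading off H_k = ker ∂_k / im ∂_{k+1}:

  H_0: rank C_0 − rank ∂_1 = 9 − 8 = 1, and the invariant factors of ∂_1 are all 1, so H_0 = Z.
  H_1: rank ker ∂_1 − rank ∂_2 = (27 − 8) − 17 = 2, and the invariant factors of ∂_2 are all 1, so H_1 = Z^2.
  H_2: rank ker ∂_2 − rank ∂_3 = (18 − 17) − 0 = 1, and there is no ∂_3, so H_2 = Z.

(K is a triangulation of the torus T^2.)

H_0 ≅ Z,  H_1 ≅ Z^2,  H_2 ≅ Z.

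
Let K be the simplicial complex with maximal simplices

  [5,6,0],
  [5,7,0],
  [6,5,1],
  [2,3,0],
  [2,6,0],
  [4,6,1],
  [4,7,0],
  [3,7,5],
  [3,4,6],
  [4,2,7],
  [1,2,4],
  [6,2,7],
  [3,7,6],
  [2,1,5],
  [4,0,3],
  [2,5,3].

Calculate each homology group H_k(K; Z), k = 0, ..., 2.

H_0 ≅ Z,  H_1 ≅ Z^2,  H_2 ≅ Z.

Order the vertices as 0 < 1 < 2 < 3 < 4 < 5 < 6 < 7. Listing each simplex with vertices in this order, K has dimension 2 with simplices:

  0-simplices (8): [0], [1], [2], [3], [4], [5], [6], [7]
  1-simplices (24): (24 of them)
  2-simplices (16): [0,2,3], [0,2,6], [0,3,4], [0,4,7], [0,5,6], [0,5,7], [1,2,4], [1,2,5], [1,4,6], [1,5,6], [2,3,5], [2,4,7], [2,6,7], [3,4,6], [3,5,7], [3,6,7]

so the chain groups are C_0 ≅ Z^8, C_1 ≅ Z^24, C_2 ≅ Z^16.

Boundary ∂_1: C_1 → C_0 sends each edge [p,q] (with p < q) to q − p. For instance
  ∂[0,5] = [5] − [0].
As a 8×24 matrix over Z this has rank 7, with invariant factors (1,1,1,1,1,1,1).

Boundary ∂_2: C_2 → C_1 acts by ∂[p,q,r] = [q,r] − [p,r] + [p,q]. For instance
  ∂[1,2,4] = [2,4] − [1,4] + [1,2],
  ∂[2,4,7] = [4,7] − [2,7] + [2,4].
This gives a 24×16 integer matrix of rank 15; reducing to Smith normal form yields diagonal entries (1,1,1,1,1,1,1,1,1,1,1,1,1,1,1).

Now H_k = ker ∂_k / im ∂_{k+1}, so:

  H_0: rank C_0 − rank ∂_1 = 8 − 7 = 1, and the invariant factors of ∂_1 are all 1, so H_0 ≅ Z.
  H_1: rank ker ∂_1 − rank ∂_2 = (24 − 7) − 15 = 2, and the invariant factors of ∂_2 are all 1, so H_1 ≅ Z^2.
  H_2: rank ker ∂_2 − rank ∂_3 = (16 − 15) − 0 = 1, and there is no ∂_3, so H_2 ≅ Z.

(K is a triangulation of the torus T^2.)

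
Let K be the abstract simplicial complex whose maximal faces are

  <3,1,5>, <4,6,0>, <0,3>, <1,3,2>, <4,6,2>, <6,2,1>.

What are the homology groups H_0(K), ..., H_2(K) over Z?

H_0 = Z,  H_1 = Z,  H_2 = 0.

We work with the vertex ordering 0 < 1 < 2 < 3 < 4 < 5 < 6. The simplices of K, each written with vertices in increasing order, are:

  0-simplices (7): [0], [1], [2], [3], [4], [5], [6]
  1-simplices (12): [0,3], [0,4], [0,6], [1,2], [1,3], [1,5], [1,6], [2,3], [2,4], [2,6], [3,5], [4,6]
  2-simplices (5): [0,4,6], [1,2,3], [1,2,6], [1,3,5], [2,4,6]

so the chain groups are C_0 ≅ Z^7, C_1 ≅ Z^12, C_2 ≅ Z^5.

∂_1: C_1 → C_0 maps an edge to its endpoints' difference, ∂[p,q] = q − p. For instance
  ∂[2,4] = [4] − [2].
The resulting 7×12 matrix has rank 6, and its Smith normal form has invariant factors (1,1,1,1,1,1).

Boundary ∂_2: C_2 → C_1 maps a triangle to the signed sum of its edges. For instance
  ∂[1,2,3] = [2,3] − [1,3] + [1,2],
  ∂[1,3,5] = [3,5] − [1,5] + [1,3].
This gives a 12×5 integer matrix of rank 5; reducing to Smith normal form yields diagonal entries (1,1,1,1,1).

Reading off H_k = ker ∂_k / im ∂_{k+1}:

  H_0: rank C_0 − rank ∂_1 = 7 − 6 = 1, and the invariant factors of ∂_1 are all 1, so H_0 ≅ Z.
  H_1: rank ker ∂_1 − rank ∂_2 = (12 − 6) − 5 = 1, and the invariant factors of ∂_2 are all 1, so H_1 ≅ Z.
  H_2: rank ker ∂_2 − rank ∂_3 = (5 − 5) − 0 = 0, and there is no ∂_3, so H_2 ≅ 0.

As a check, the Euler characteristic is 7 − 12 + 5 = 0, which agrees with 1 − 1 + 0 = 0.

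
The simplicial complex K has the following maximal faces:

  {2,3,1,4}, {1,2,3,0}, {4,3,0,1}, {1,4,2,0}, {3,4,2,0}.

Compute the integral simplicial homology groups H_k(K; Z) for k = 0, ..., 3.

Take the total order 0 < 1 < 2 < 3 < 4 on the vertex set. Then K (dimension 3) consists of the simplices:

  0-simplices (5): [0], [1], [2], [3], [4]
  1-simplices (10): [0,1], [0,2], [0,3], [0,4], [1,2], [1,3], [1,4], [2,3], [2,4], [3,4]
  2-simplices (10): [0,1,2], [0,1,3], [0,1,4], [0,2,3], [0,2,4], [0,3,4], [1,2,3], [1,2,4], [1,3,4], [2,3,4]
  3-simplices (5): [0,1,2,3], [0,1,2,4], [0,1,3,4], [0,2,3,4], [1,2,3,4]

giving chain groups C_0 ≅ Z^5, C_1 ≅ Z^10, C_2 ≅ Z^10, C_3 ≅ Z^5.

The boundary map ∂_1: C_1 → C_0 is given by ∂[p,q] = [q] − [p]. For instance
  ∂[0,3] = [3] − [0].
This gives a 5×10 integer matrix of rank 4; reducing to Smith normal form yields diagonal entries (1,1,1,1).

∂_2: C_2 → C_1 sends each 2-simplex [p,q,r] to [q,r] − [p,r] + [p,q]. For instance
  ∂[1,3,4] = [3,4] − [1,4] + [1,3],
  ∂[0,1,3] = [1,3] − [0,3] + [0,1].
This gives a 10×10 integer matrix of rank 6; reducing to Smith normal form yields diagonal entries (1,1,1,1,1,1).

The boundary map ∂_3: C_3 → C_2 sends each 3-simplex σ to the alternating sum Σ_i (−1)^i (σ with its i-th vertex removed). For instance
  ∂[1,2,3,4] = [2,3,4] − [1,3,4] + [1,2,4] − [1,2,3],
  ∂[0,1,2,3] = [1,2,3] − [0,2,3] + [0,1,3] − [0,1,2].
The 10×5 boundary matrix has rank 4 and Smith normal form diag(1,1,1,1).

Computing H_k = (kernel of ∂_k) / (image of ∂_{k+1}):

  H_0: rank C_0 − rank ∂_1 = 5 − 4 = 1, and the invariant factors of ∂_1 are all 1, so H_0 = Z.
  H_1: rank ker ∂_1 − rank ∂_2 = (10 − 4) − 6 = 0, and the invariant factors of ∂_2 are all 1, so H_1 = 0.
  H_2: rank ker ∂_2 − rank ∂_3 = (10 − 6) − 4 = 0, and the invariant factors of ∂_3 are all 1, so H_2 = 0.
  H_3: rank ker ∂_3 − rank ∂_4 = (5 − 4) − 0 = 1, and there is no ∂_4, so H_3 = Z.

H_0 = Z,  H_1 = 0,  H_2 = 0,  H_3 = Z.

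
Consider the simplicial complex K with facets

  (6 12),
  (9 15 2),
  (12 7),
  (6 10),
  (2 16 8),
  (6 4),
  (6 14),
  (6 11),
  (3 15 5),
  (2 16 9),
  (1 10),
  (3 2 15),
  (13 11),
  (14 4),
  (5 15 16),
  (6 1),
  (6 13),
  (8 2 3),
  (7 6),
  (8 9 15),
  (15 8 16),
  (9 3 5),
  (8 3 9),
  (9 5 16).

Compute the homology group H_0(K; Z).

H_0 = Z^2.

Fix the vertex order 1 < 2 < 3 < 4 < 5 < 6 < 7 < 8 < 9 < 10 < 11 < 12 < 13 < 14 < 15 < 16 and write every simplex with vertices in increasing order. Then dim K = 2 and the simplices of K are:

  0-simplices (16): [1], [2], [3], [4], [5], [6], [7], [8], [9], [10], [11], [12], [13], [14], [15], [16]
  1-simplices (30): (30 of them)
  2-simplices (12): [2,3,8], [2,3,15], [2,8,16], [2,9,15], [2,9,16], [3,5,9], [3,5,15], [3,8,9], [5,9,16], [5,15,16], [8,9,15], [8,15,16]

Hence C_0 ≅ Z^16, C_1 ≅ Z^30, C_2 ≅ Z^12.

∂_1: C_1 → C_0 sends each edge [p,q] (with p < q) to q − p.
The resulting 16×30 matrix has rank 14, and its Smith normal form has invariant factors (1,1,1,1,1,1,1,1,1,1,1,1,1,1).

Boundary ∂_2: C_2 → C_1 sends each 2-simplex [p,q,r] to [q,r] − [p,r] + [p,q]. For instance
  ∂[8,15,16] = [15,16] − [8,16] + [8,15],
  ∂[3,5,15] = [5,15] − [3,15] + [3,5].
This gives a 30×12 integer matrix of rank 12; reducing to Smith normal form yields diagonal entries (1,1,1,1,1,1,1,1,1,1,1,2).

Reading off H_k = ker ∂_k / im ∂_{k+1}:

  H_0: rank C_0 − rank ∂_1 = 16 − 14 = 2, and the invariant factors of ∂_1 are all 1, so H_0 ≅ Z^2.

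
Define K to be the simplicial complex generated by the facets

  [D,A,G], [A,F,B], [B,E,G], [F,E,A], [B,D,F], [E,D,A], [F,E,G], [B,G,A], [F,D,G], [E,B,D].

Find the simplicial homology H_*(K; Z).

Order the vertices as A < B < D < E < F < G. Listing each simplex with vertices in this order, K has dimension 2 with simplices:

  0-simplices (6): A, B, D, E, F, G
  1-simplices (15): AB, AD, AE, AF, AG, BD, BE, BF, BG, DE, DF, DG, EF, EG, FG
  2-simplices (10): ABF, ABG, ADE, ADG, AEF, BDE, BDF, BEG, DFG, EFG

Hence C_0 ≅ Z^6, C_1 ≅ Z^15, C_2 ≅ Z^10.

∂_1: C_1 → C_0 sends each edge [p,q] (with p < q) to q − p. For instance
  ∂BG = G − B.
This gives a 6×15 integer matrix of rank 5; reducing to Smith normal form yields diagonal entries (1,1,1,1,1).

The boundary map ∂_2: C_2 → C_1 sends each 2-simplex [p,q,r] to [q,r] − [p,r] + [p,q]. For instance
  ∂ABG = BG − AG + AB,
  ∂AEF = EF − AF + AE.
This gives a 15×10 integer matrix of rank 10; reducing to Smith normal form yields diagonal entries (1,1,1,1,1,1,1,1,1,2).

Now H_k = ker ∂_k / im ∂_{k+1}, so:

  H_0: rank C_0 − rank ∂_1 = 6 − 5 = 1, and the invariant factors of ∂_1 are all 1, so H_0 = Z.
  H_1: rank ker ∂_1 − rank ∂_2 = (15 − 5) − 10 = 0, and ∂_2 has invariant factor 2 > 1, so H_1 = Z/2Z.
  H_2: rank ker ∂_2 − rank ∂_3 = (10 − 10) − 0 = 0, and there is no ∂_3, so H_2 = 0.

(K is a triangulation of the real projective plane RP^2.)

H_0 = Z,  H_1 = Z/2Z,  H_2 = 0.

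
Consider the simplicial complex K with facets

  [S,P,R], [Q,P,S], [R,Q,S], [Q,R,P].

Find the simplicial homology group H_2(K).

K has 4 vertices, 6 edges, 4 triangles.
rank ∂_2 = 3, rank ∂_3 = 0 ⇒ b_2 = 4 − 3 − 0 = 1. So H_2 = Z.

H_2 ≅ Z.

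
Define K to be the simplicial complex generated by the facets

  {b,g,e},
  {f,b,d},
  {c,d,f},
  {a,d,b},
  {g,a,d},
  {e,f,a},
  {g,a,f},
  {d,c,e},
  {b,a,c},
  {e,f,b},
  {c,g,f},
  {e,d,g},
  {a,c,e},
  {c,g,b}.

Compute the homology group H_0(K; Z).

We work with the vertex ordering a < b < c < d < e < f < g. The simplices of K, each written with vertices in increasing order, are:

  0-simplices (7): a, b, c, d, e, f, g
  1-simplices (21): ab, ac, ad, ae, af, ag, bc, bd, be, bf, bg, cd, ce, cf, cg, de, df, dg, ef, eg, fg
  2-simplices (14): abc, abd, ace, adg, aef, afg, bcg, bdf, bef, beg, cde, cdf, cfg, deg

so the chain groups are C_0 ≅ Z^7, C_1 ≅ Z^21, C_2 ≅ Z^14.

∂_1: C_1 → C_0 sends each edge [p,q] (with p < q) to q − p.
The resulting 7×21 matrix has rank 6, and its Smith normal form has invariant factors (1,1,1,1,1,1).

Boundary ∂_2: C_2 → C_1 maps a triangle to the signed sum of its edges. For instance
  ∂deg = eg − dg + de,
  ∂bdf = df − bf + bd.
The resulting 21×14 matrix has rank 13, and its Smith normal form has invariant factors (1,1,1,1,1,1,1,1,1,1,1,1,1).

Reading off H_k = ker ∂_k / im ∂_{k+1}:

  H_0: rank C_0 − rank ∂_1 = 7 − 6 = 1, and the invariant factors of ∂_1 are all 1, so H_0 = Z.

(K is a triangulation of the torus T^2.)

H_0 = Z.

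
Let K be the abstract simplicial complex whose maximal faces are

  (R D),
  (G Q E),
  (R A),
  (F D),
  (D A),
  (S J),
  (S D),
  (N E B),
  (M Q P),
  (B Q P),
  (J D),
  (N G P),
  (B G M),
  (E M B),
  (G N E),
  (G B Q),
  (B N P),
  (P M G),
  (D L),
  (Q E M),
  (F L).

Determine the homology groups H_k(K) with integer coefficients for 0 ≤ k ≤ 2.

Take the total order A < B < D < E < F < G < J < L < M < N < P < Q < R < S on the vertex set. Then K (dimension 2) consists of the simplices:

  0-simplices (14): A, B, D, E, F, G, J, L, M, N, P, Q, R, S
  1-simplices (27): AD, AR, BE, BG, BM, BN, BP, BQ, DF, DJ, DL, DR, DS, EG, EM, EN, EQ, FL, GM, GN, GP, GQ, JS, MP, MQ, NP, PQ
  2-simplices (12): BEM, BEN, BGM, BGQ, BNP, BPQ, EGN, EGQ, EMQ, GMP, GNP, MPQ

Hence C_0 ≅ Z^14, C_1 ≅ Z^27, C_2 ≅ Z^12.

Boundary ∂_1: C_1 → C_0 is given by ∂[p,q] = [q] − [p]. For instance
  ∂JS = S − J.
This gives a 14×27 integer matrix of rank 12; reducing to Smith normal form yields diagonal entries (1,1,1,1,1,1,1,1,1,1,1,1).

∂_2: C_2 → C_1 acts by ∂[p,q,r] = [q,r] − [p,r] + [p,q]. For instance
  ∂GNP = NP − GP + GN,
  ∂BGQ = GQ − BQ + BG.
The 27×12 boundary matrix has rank 12 and Smith normal form diag(1,1,1,1,1,1,1,1,1,1,1,2).

From H_k ≅ ker(∂_k) / im(∂_{k+1}) we obtain:

  H_0: rank C_0 − rank ∂_1 = 14 − 12 = 2, and the invariant factors of ∂_1 are all 1, so H_0 ≅ Z^2.
  H_1: rank ker ∂_1 − rank ∂_2 = (27 − 12) − 12 = 3, and ∂_2 has invariant factor 2 > 1, so H_1 ≅ Z^3 ⊕ Z_2.
  H_2: rank ker ∂_2 − rank ∂_3 = (12 − 12) − 0 = 0, and there is no ∂_3, so H_2 ≅ 0.

H_0 = Z^2,  H_1 = Z^3 ⊕ Z_2,  H_2 = 0.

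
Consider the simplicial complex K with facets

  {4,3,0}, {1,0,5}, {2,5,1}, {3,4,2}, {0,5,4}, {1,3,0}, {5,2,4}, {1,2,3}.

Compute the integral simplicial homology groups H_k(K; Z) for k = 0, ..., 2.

Fix the vertex order 0 < 1 < 2 < 3 < 4 < 5 and write every simplex with vertices in increasing order. Then dim K = 2 and the simplices of K are:

  0-simplices (6): [0], [1], [2], [3], [4], [5]
  1-simplices (12): [0,1], [0,3], [0,4], [0,5], [1,2], [1,3], [1,5], [2,3], [2,4], [2,5], [3,4], [4,5]
  2-simplices (8): [0,1,3], [0,1,5], [0,3,4], [0,4,5], [1,2,3], [1,2,5], [2,3,4], [2,4,5]

giving chain groups C_0 ≅ Z^6, C_1 ≅ Z^12, C_2 ≅ Z^8.

Boundary ∂_1: C_1 → C_0 maps an edge to its endpoints' difference, ∂[p,q] = q − p.
As a 6×12 matrix over Z this has rank 5, with invariant factors (1,1,1,1,1).

Boundary ∂_2: C_2 → C_1 acts by ∂[p,q,r] = [q,r] − [p,r] + [p,q]. For instance
  ∂[2,3,4] = [3,4] − [2,4] + [2,3],
  ∂[0,4,5] = [4,5] − [0,5] + [0,4].
As a 12×8 matrix over Z this has rank 7, with invariant factors (1,1,1,1,1,1,1).

Computing H_k = (kernel of ∂_k) / (image of ∂_{k+1}):

  H_0: rank C_0 − rank ∂_1 = 6 − 5 = 1, and the invariant factors of ∂_1 are all 1, so H_0 = Z.
  H_1: rank ker ∂_1 − rank ∂_2 = (12 − 5) − 7 = 0, and the invariant factors of ∂_2 are all 1, so H_1 = 0.
  H_2: rank ker ∂_2 − rank ∂_3 = (8 − 7) − 0 = 1, and there is no ∂_3, so H_2 = Z.

As a check, the Euler characteristic is 6 − 12 + 8 = 2, which agrees with 1 − 0 + 1 = 2.
(K is a triangulation of the 2-sphere S^2.)

H_0 ≅ Z,  H_1 = 0,  H_2 ≅ Z.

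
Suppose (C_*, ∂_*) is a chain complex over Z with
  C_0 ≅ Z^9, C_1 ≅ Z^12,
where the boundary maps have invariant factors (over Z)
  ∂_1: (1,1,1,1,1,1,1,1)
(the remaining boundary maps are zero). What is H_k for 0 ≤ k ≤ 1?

H_0: b_0 = 9 − 0 − 8 = 1; torsion from ∂_1 factors > 1: none. So H_0 = Z.
H_1: b_1 = 12 − 8 − 0 = 4; torsion from ∂_2 factors > 1: none. So H_1 = Z^4.

H_0 = Z,  H_1 = Z^4.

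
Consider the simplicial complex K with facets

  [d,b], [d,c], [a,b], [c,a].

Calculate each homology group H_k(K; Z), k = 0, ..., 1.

Order the vertices as a < b < c < d. Listing each simplex with vertices in this order, K has dimension 1 with simplices:

  0-simplices (4): a, b, c, d
  1-simplices (4): ab, ac, bd, cd

giving chain groups C_0 ≅ Z^4, C_1 ≅ Z^4.

Boundary ∂_1: C_1 → C_0 sends each edge [p,q] (with p < q) to q − p.
The resulting 4×4 matrix has rank 3, and its Smith normal form has invariant factors (1,1,1).

Reading off H_k = ker ∂_k / im ∂_{k+1}:

  H_0: rank C_0 − rank ∂_1 = 4 − 3 = 1, and the invariant factors of ∂_1 are all 1, so H_0 ≅ Z.
  H_1: rank ker ∂_1 − rank ∂_2 = (4 − 3) − 0 = 1, and there is no ∂_2, so H_1 ≅ Z.

(K is a triangulation of the circle S^1.)

H_0 = Z,  H_1 = Z.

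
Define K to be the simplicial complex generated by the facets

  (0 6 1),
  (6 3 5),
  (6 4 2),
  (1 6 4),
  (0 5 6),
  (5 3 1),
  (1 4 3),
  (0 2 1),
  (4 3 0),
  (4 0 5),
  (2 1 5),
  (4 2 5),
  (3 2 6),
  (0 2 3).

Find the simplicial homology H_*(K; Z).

Fix the vertex order 0 < 1 < 2 < 3 < 4 < 5 < 6 and write every simplex with vertices in increasing order. Then dim K = 2 and the simplices of K are:

  0-simplices (7): [0], [1], [2], [3], [4], [5], [6]
  1-simplices (21): [0,1], [0,2], [0,3], [0,4], [0,5], [0,6], [1,2], [1,3], [1,4], [1,5], [1,6], [2,3], [2,4], [2,5], [2,6], [3,4], [3,5], [3,6], [4,5], [4,6], [5,6]
  2-simplices (14): [0,1,2], [0,1,6], [0,2,3], [0,3,4], [0,4,5], [0,5,6], [1,2,5], [1,3,4], [1,3,5], [1,4,6], [2,3,6], [2,4,5], [2,4,6], [3,5,6]

so the chain groups are C_0 ≅ Z^7, C_1 ≅ Z^21, C_2 ≅ Z^14.

The boundary map ∂_1: C_1 → C_0 sends each edge [p,q] (with p < q) to q − p. For instance
  ∂[1,4] = [4] − [1].
The resulting 7×21 matrix has rank 6, and its Smith normal form has invariant factors (1,1,1,1,1,1).

Boundary ∂_2: C_2 → C_1 acts by ∂[p,q,r] = [q,r] − [p,r] + [p,q]. For instance
  ∂[0,4,5] = [4,5] − [0,5] + [0,4],
  ∂[2,4,5] = [4,5] − [2,5] + [2,4].
This gives a 21×14 integer matrix of rank 13; reducing to Smith normal form yields diagonal entries (1,1,1,1,1,1,1,1,1,1,1,1,1).

Reading off H_k = ker ∂_k / im ∂_{k+1}:

  H_0: rank C_0 − rank ∂_1 = 7 − 6 = 1, and the invariant factors of ∂_1 are all 1, so H_0 = Z.
  H_1: rank ker ∂_1 − rank ∂_2 = (21 − 6) − 13 = 2, and the invariant factors of ∂_2 are all 1, so H_1 = Z^2.
  H_2: rank ker ∂_2 − rank ∂_3 = (14 − 13) − 0 = 1, and there is no ∂_3, so H_2 = Z.

H_0 = Z,  H_1 = Z^2,  H_2 = Z.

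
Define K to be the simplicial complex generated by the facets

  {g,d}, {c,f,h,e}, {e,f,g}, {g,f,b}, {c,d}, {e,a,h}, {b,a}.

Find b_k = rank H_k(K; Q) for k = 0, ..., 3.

Order the vertices as a < b < c < d < e < f < g < h. Listing each simplex with vertices in this order, K has dimension 3 with simplices:

  0-simplices (8): a, b, c, d, e, f, g, h
  1-simplices (15): ab, ae, ah, bf, bg, cd, ce, cf, ch, dg, ef, eg, eh, fg, fh
  2-simplices (7): aeh, bfg, cef, ceh, cfh, efg, efh
  3-simplices (1): cefh

Hence C_0 ≅ Z^8, C_1 ≅ Z^15, C_2 ≅ Z^7, C_3 ≅ Z^1.

The boundary map ∂_1: C_1 → C_0 maps an edge to its endpoints' difference, ∂[p,q] = q − p.
As a 8×15 matrix over Z this has rank 7, with invariant factors (1,1,1,1,1,1,1).

∂_2: C_2 → C_1 maps a triangle to the signed sum of its edges. For instance
  ∂ceh = eh − ch + ce,
  ∂aeh = eh − ah + ae.
As a 15×7 matrix over Z this has rank 6, with invariant factors (1,1,1,1,1,1).

The boundary map ∂_3: C_3 → C_2 sends each 3-simplex σ to the alternating sum Σ_i (−1)^i (σ with its i-th vertex removed). For instance
  ∂cefh = efh − cfh + ceh − cef.
As a 7×1 matrix over Z this has rank 1, with invariant factors (1).

Reading off H_k = ker ∂_k / im ∂_{k+1}:

  H_0: rank C_0 − rank ∂_1 = 8 − 7 = 1, and the invariant factors of ∂_1 are all 1, so H_0 ≅ Z.
  H_1: rank ker ∂_1 − rank ∂_2 = (15 − 7) − 6 = 2, and the invariant factors of ∂_2 are all 1, so H_1 ≅ Z^2.
  H_2: rank ker ∂_2 − rank ∂_3 = (7 − 6) − 1 = 0, and the invariant factors of ∂_3 are all 1, so H_2 ≅ 0.
  H_3: rank ker ∂_3 − rank ∂_4 = (1 − 1) − 0 = 0, and there is no ∂_4, so H_3 ≅ 0.

As a check, the Euler characteristic is 8 − 15 + 7 − 1 = -1, which agrees with 1 − 2 + 0 − 0 = -1.

Hence the Betti numbers are b_0 = 1, b_1 = 2, b_2 = 0, b_3 = 0.

b_0 = 1, b_1 = 2, b_2 = 0, b_3 = 0.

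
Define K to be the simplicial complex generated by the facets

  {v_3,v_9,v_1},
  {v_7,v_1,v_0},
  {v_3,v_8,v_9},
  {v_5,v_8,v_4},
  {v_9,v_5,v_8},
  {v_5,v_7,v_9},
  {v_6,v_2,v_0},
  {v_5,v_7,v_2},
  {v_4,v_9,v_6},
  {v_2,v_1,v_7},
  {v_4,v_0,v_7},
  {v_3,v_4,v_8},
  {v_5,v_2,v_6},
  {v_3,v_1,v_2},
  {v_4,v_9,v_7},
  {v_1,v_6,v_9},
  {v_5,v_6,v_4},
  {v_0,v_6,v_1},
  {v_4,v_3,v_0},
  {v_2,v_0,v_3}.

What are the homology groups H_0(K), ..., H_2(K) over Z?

H_0 = Z,  H_1 = Z ⊕ Z/2,  H_2 = 0.

Order the vertices as v_0 < v_1 < v_2 < v_3 < v_4 < v_5 < v_6 < v_7 < v_8 < v_9. Listing each simplex with vertices in this order, K has dimension 2 with simplices:

  0-simplices (10): [v_0], [v_1], [v_2], [v_3], [v_4], [v_5], [v_6], [v_7], [v_8], [v_9]
  1-simplices (30): (30 of them)
  2-simplices (20): (20 of them)

Hence C_0 ≅ Z^10, C_1 ≅ Z^30, C_2 ≅ Z^20.

∂_1: C_1 → C_0 sends each edge [p,q] (with p < q) to q − p. For instance
  ∂[v_2,v_3] = [v_3] − [v_2].
The resulting 10×30 matrix has rank 9, and its Smith normal form has invariant factors (1,1,1,1,1,1,1,1,1).

∂_2: C_2 → C_1 acts by ∂[p,q,r] = [q,r] − [p,r] + [p,q]. For instance
  ∂[v_4,v_5,v_8] = [v_5,v_8] − [v_4,v_8] + [v_4,v_5],
  ∂[v_3,v_8,v_9] = [v_8,v_9] − [v_3,v_9] + [v_3,v_8].
As a 30×20 matrix over Z this has rank 20, with invariant factors (1,1,1,1,1,1,1,1,1,1,1,1,1,1,1,1,1,1,1,2).

Reading off H_k = ker ∂_k / im ∂_{k+1}:

  H_0: rank C_0 − rank ∂_1 = 10 − 9 = 1, and the invariant factors of ∂_1 are all 1, so H_0 = Z.
  H_1: rank ker ∂_1 − rank ∂_2 = (30 − 9) − 20 = 1, and ∂_2 has invariant factor 2 > 1, so H_1 = Z ⊕ Z/2.
  H_2: rank ker ∂_2 − rank ∂_3 = (20 − 20) − 0 = 0, and there is no ∂_3, so H_2 = 0.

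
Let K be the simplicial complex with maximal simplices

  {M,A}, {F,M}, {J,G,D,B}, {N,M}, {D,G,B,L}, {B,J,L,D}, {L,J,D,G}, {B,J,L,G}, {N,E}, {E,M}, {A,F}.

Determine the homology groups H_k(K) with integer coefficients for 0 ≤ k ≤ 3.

Fix the vertex order A < B < D < E < F < G < J < L < M < N and write every simplex with vertices in increasing order. Then dim K = 3 and the simplices of K are:

  0-simplices (10): A, B, D, E, F, G, J, L, M, N
  1-simplices (16): AF, AM, BD, BG, BJ, BL, DG, DJ, DL, EM, EN, FM, GJ, GL, JL, MN
  2-simplices (10): BDG, BDJ, BDL, BGJ, BGL, BJL, DGJ, DGL, DJL, GJL
  3-simplices (5): BDGJ, BDGL, BDJL, BGJL, DGJL

giving chain groups C_0 ≅ Z^10, C_1 ≅ Z^16, C_2 ≅ Z^10, C_3 ≅ Z^5.

Boundary ∂_1: C_1 → C_0 sends each edge [p,q] (with p < q) to q − p.
This gives a 10×16 integer matrix of rank 8; reducing to Smith normal form yields diagonal entries (1,1,1,1,1,1,1,1).

The boundary map ∂_2: C_2 → C_1 acts by ∂[p,q,r] = [q,r] − [p,r] + [p,q]. For instance
  ∂DGJ = GJ − DJ + DG,
  ∂BGL = GL − BL + BG.
As a 16×10 matrix over Z this has rank 6, with invariant factors (1,1,1,1,1,1).

The boundary map ∂_3: C_3 → C_2 sends each 3-simplex σ to the alternating sum Σ_i (−1)^i (σ with its i-th vertex removed). For instance
  ∂BGJL = GJL − BJL + BGL − BGJ,
  ∂BDGL = DGL − BGL + BDL − BDG.
The 10×5 boundary matrix has rank 4 and Smith normal form diag(1,1,1,1).

Now H_k = ker ∂_k / im ∂_{k+1}, so:

  H_0: rank C_0 − rank ∂_1 = 10 − 8 = 2, and the invariant factors of ∂_1 are all 1, so H_0 = Z^2.
  H_1: rank ker ∂_1 − rank ∂_2 = (16 − 8) − 6 = 2, and the invariant factors of ∂_2 are all 1, so H_1 = Z^2.
  H_2: rank ker ∂_2 − rank ∂_3 = (10 − 6) − 4 = 0, and the invariant factors of ∂_3 are all 1, so H_2 = 0.
  H_3: rank ker ∂_3 − rank ∂_4 = (5 − 4) − 0 = 1, and there is no ∂_4, so H_3 = Z.

H_0 = Z^2,  H_1 = Z^2,  H_2 = 0,  H_3 = Z.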